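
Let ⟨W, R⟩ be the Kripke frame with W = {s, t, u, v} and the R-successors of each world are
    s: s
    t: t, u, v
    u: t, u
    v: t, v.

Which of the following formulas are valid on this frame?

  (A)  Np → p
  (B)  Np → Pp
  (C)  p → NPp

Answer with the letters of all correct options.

A, B, C

R is reflexive: each world relates to itself.
R is symmetric: every R-edge is matched by its reverse.
R is serial: every world has an R-successor.
(A) axiom T: valid iff R is reflexive. R is reflexive — valid.
(B) Np → Pp is axiom D; it is valid on a frame exactly when R is serial. R is serial, so valid.
(C) p → NPp (axiom B) characterises the symmetric frames. R is symmetric — valid.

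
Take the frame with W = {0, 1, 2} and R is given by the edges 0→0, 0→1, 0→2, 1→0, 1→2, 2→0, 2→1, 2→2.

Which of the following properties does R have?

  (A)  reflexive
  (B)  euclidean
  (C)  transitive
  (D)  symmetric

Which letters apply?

(A) not reflexive: not 1 R 1.
(B) not euclidean: 0 R 1 and 0 R 1 but not 1 R 1.
(C) not transitive: 1 R 0 and 0 R 1 but not 1 R 1.
(D) symmetric: every R-edge is matched by its reverse.

D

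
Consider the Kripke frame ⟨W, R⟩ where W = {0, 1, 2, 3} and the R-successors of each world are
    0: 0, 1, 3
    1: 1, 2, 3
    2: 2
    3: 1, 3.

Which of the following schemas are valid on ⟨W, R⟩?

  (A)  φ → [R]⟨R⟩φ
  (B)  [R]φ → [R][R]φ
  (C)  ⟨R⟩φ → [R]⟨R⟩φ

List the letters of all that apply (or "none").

R is not symmetric: 0 R 1 but not 1 R 0.
R is not transitive: 0 R 1 and 1 R 2 but not 0 R 2.
R is not euclidean: 0 R 1 and 0 R 0 but not 1 R 0.
(A) axiom B: valid iff R is symmetric. R is not symmetric — not valid.
(B) axiom 4: valid iff R is transitive. R is not transitive — not valid.
(C) axiom 5: valid iff R is euclidean. R is not euclidean — not valid.

none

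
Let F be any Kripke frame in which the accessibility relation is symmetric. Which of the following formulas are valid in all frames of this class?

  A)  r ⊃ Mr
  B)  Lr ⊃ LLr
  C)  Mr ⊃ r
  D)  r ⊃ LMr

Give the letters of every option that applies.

(A) r ⊃ Mr is the dual of axiom T, which corresponds to reflexivity. Such an R need not be reflexive — not valid.
(B) Lr ⊃ LLr is axiom 4, which corresponds to transitivity. Such an R need not be transitive — not valid.
(C) Mr ⊃ r is valid only on frames where every R-edge is a self-loop. Such an R need not be a subset of the identity — not valid.
(D) r ⊃ LMr is axiom B, which corresponds to symmetry. Every such R is symmetric — valid.

D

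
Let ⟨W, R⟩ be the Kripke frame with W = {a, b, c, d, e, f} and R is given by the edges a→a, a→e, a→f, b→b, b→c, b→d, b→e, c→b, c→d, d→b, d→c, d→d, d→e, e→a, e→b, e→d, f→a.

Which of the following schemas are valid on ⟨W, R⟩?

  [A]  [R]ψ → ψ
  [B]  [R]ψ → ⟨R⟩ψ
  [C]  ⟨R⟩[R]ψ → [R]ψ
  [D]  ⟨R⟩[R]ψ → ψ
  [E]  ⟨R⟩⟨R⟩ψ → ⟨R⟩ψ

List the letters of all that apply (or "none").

B, D

R is not reflexive: not c R c.
R is symmetric: every R-edge is matched by its reverse.
R is not transitive: a R e and e R b but not a R b.
R is not euclidean: a R e and a R f but not e R f.
R is serial: every world has an R-successor.
(A) [R]ψ → ψ is axiom T, which corresponds to reflexivity. R is not reflexive — not valid.
(B) axiom D: valid iff R is serial. R is serial — valid.
(C) ⟨R⟩[R]ψ → [R]ψ is the dual of axiom 5; it is valid on a frame exactly when R is euclidean. R is not euclidean, so not valid.
(D) the dual of axiom B: valid iff R is symmetric. R is symmetric — valid.
(E) ⟨R⟩⟨R⟩ψ → ⟨R⟩ψ is the dual of axiom 4; it is valid on a frame exactly when R is transitive. R is not transitive, so not valid.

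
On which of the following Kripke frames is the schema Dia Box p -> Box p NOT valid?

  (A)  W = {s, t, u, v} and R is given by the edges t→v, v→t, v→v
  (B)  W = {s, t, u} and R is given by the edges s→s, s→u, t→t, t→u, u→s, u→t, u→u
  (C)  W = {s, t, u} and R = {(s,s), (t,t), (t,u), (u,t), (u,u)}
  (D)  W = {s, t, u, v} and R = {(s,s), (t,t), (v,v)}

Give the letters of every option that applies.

The schema Dia Box p -> Box p is the dual of axiom 5; it is valid on a frame iff R is euclidean.
(A) R is not euclidean (v R t and v R t but not t R t), so the schema fails here.
(B) R is not euclidean (u R s and u R t but not s R t), so the schema fails here.
(C) R is euclidean (any two R-successors of the same world are R-related), so the schema is valid here.
(D) R is euclidean (any two R-successors of the same world are R-related), so the schema is valid here.

A, B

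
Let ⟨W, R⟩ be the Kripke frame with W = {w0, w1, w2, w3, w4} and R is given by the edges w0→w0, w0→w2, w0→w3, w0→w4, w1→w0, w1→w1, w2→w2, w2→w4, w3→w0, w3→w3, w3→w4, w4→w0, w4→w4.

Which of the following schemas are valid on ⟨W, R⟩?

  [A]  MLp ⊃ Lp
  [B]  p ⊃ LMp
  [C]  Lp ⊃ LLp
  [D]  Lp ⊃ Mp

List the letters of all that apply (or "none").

D

R is not symmetric: w0 R w2 but not w2 R w0.
R is not transitive: w1 R w0 and w0 R w2 but not w1 R w2.
R is not euclidean: w0 R w2 and w0 R w0 but not w2 R w0.
R is serial: every world has an R-successor.
(A) MLp ⊃ Lp is the dual of axiom 5; it is valid on a frame exactly when R is euclidean. R is not euclidean, so not valid.
(B) p ⊃ LMp is axiom B, which corresponds to symmetry. R is not symmetric — not valid.
(C) Lp ⊃ LLp is axiom 4; it is valid on a frame exactly when R is transitive. R is not transitive, so not valid.
(D) Lp ⊃ Mp is axiom D, which corresponds to seriality. R is serial — valid.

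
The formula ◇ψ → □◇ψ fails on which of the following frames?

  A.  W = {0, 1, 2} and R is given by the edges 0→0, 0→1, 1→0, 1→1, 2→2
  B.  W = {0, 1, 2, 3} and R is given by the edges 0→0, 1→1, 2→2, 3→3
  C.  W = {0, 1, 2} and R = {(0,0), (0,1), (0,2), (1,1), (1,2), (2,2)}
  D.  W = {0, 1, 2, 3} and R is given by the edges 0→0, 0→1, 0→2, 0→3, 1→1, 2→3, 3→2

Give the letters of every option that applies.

The schema ◇ψ → □◇ψ is axiom 5; it is valid on a frame iff R is euclidean.
(A) R is euclidean (any two R-successors of the same world are R-related), so the schema is valid here.
(B) R is euclidean (any two R-successors of the same world are R-related), so the schema is valid here.
(C) R is not euclidean (0 R 1 and 0 R 0 but not 1 R 0), so the schema fails here.
(D) R is not euclidean (0 R 1 and 0 R 0 but not 1 R 0), so the schema fails here.

C, D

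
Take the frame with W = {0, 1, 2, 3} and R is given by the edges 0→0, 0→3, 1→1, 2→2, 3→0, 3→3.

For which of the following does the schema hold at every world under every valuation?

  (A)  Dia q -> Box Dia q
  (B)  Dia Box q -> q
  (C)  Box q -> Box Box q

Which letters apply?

R is symmetric: every R-edge is matched by its reverse.
R is transitive: R is closed under composition.
R is euclidean: any two R-successors of the same world are R-related.
(A) Dia q -> Box Dia q is axiom 5, which corresponds to the euclidean property. R is euclidean — valid.
(B) Dia Box q -> q is the dual of axiom B, which corresponds to symmetry. R is symmetric — valid.
(C) Box q -> Box Box q is axiom 4; it is valid on a frame exactly when R is transitive. R is transitive, so valid.

A, B, C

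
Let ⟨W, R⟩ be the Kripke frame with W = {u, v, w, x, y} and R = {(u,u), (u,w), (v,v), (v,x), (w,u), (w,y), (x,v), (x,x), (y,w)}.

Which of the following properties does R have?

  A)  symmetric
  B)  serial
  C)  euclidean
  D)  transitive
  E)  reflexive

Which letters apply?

(A) symmetric: every R-edge is matched by its reverse.
(B) serial: every world has an R-successor.
(C) not euclidean: w R u and w R y but not u R y.
(D) not transitive: u R w and w R y but not u R y.
(E) not reflexive: not w R w.

A, B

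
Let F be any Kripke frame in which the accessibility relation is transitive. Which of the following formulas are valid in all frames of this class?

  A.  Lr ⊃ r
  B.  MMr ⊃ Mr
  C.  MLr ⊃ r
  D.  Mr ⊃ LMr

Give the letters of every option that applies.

B

(A) Lr ⊃ r is axiom T, which corresponds to reflexivity. Such an R need not be reflexive — not valid.
(B) MMr ⊃ Mr (the dual of axiom 4) characterises the transitive frames. Every such R is transitive — valid.
(C) MLr ⊃ r is the dual of axiom B, which corresponds to symmetry. Such an R need not be symmetric — not valid.
(D) Mr ⊃ LMr is axiom 5, which corresponds to the euclidean property. Such an R need not be euclidean — not valid.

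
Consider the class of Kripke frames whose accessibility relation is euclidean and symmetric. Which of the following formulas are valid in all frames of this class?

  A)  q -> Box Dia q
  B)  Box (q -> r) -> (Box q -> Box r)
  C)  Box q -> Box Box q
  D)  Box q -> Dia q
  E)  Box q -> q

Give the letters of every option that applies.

A symmetric euclidean relation is transitive (uRv and vRw give vRu by symmetry, then uRw by the euclidean condition, applied at v).
(A) q -> Box Dia q is axiom B; it is valid on a frame exactly when R is symmetric. Every such R is symmetric, so valid.
(B) Box (q -> r) -> (Box q -> Box r) is axiom K, valid on every Kripke frame — valid.
(C) Box q -> Box Box q is axiom 4, which corresponds to transitivity. Every such R is transitive — valid.
(D) axiom D: valid iff R is serial. Such an R need not be serial — not valid.
(E) Box q -> q (axiom T) characterises the reflexive frames. Such an R need not be reflexive — not valid.

A, B, C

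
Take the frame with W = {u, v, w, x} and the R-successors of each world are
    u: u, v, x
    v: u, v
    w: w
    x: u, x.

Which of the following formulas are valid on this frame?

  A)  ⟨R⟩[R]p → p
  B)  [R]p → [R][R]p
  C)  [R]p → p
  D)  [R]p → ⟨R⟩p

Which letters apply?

R is reflexive: each world relates to itself.
R is symmetric: every R-edge is matched by its reverse.
R is not transitive: v R u and u R x but not v R x.
R is serial: every world has an R-successor.
(A) the dual of axiom B: valid iff R is symmetric. R is symmetric — valid.
(B) axiom 4: valid iff R is transitive. R is not transitive — not valid.
(C) [R]p → p (axiom T) characterises the reflexive frames. R is reflexive — valid.
(D) [R]p → ⟨R⟩p is axiom D, which corresponds to seriality. R is serial — valid.

A, C, D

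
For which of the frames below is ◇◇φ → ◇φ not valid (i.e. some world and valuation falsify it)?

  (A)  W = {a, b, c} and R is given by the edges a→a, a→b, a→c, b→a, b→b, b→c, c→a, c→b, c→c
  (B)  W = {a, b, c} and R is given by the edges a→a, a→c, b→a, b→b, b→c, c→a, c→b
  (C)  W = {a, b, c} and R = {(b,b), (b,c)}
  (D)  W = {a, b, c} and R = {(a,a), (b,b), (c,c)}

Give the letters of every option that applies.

B

The schema ◇◇φ → ◇φ is the dual of axiom 4; it is valid on a frame iff R is transitive.
(A) R is transitive (R is closed under composition), so the schema is valid here.
(B) R is not transitive (a R c and c R b but not a R b), so the schema fails here.
(C) R is transitive (R is closed under composition), so the schema is valid here.
(D) R is transitive (R is closed under composition), so the schema is valid here.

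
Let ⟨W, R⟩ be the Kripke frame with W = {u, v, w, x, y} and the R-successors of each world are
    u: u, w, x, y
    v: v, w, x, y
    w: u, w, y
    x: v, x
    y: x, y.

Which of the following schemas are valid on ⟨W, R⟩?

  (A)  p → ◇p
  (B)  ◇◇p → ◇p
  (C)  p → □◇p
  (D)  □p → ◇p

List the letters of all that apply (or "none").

R is reflexive: each world relates to itself.
R is not symmetric: u R x but not x R u.
R is not transitive: u R x and x R v but not u R v.
R is serial: every world has an R-successor.
(A) p → ◇p is the dual of axiom T; it is valid on a frame exactly when R is reflexive. R is reflexive, so valid.
(B) ◇◇p → ◇p (the dual of axiom 4) characterises the transitive frames. R is not transitive — not valid.
(C) axiom B: valid iff R is symmetric. R is not symmetric — not valid.
(D) □p → ◇p is axiom D, which corresponds to seriality. R is serial — valid.

A, D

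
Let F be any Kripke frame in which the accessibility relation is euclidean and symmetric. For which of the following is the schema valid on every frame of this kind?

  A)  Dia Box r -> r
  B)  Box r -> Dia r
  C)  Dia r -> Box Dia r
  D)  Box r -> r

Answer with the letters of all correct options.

A symmetric euclidean relation is transitive (uRv and vRw give vRu by symmetry, then uRw by the euclidean condition, applied at v).
(A) Dia Box r -> r (the dual of axiom B) characterises the symmetric frames. Every such R is symmetric — valid.
(B) axiom D: valid iff R is serial. Such an R need not be serial — not valid.
(C) axiom 5: valid iff R is euclidean. Every such R is euclidean — valid.
(D) Box r -> r is axiom T, which corresponds to reflexivity. Such an R need not be reflexive — not valid.

A, C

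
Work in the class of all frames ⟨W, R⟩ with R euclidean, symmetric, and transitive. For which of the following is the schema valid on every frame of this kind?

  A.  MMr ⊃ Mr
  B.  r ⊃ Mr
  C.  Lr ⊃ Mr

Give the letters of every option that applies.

A

(A) MMr ⊃ Mr is the dual of axiom 4; it is valid on a frame exactly when R is transitive. Every such R is transitive, so valid.
(B) r ⊃ Mr is the dual of axiom T, which corresponds to reflexivity. Such an R need not be reflexive — not valid.
(C) axiom D: valid iff R is serial. Such an R need not be serial — not valid.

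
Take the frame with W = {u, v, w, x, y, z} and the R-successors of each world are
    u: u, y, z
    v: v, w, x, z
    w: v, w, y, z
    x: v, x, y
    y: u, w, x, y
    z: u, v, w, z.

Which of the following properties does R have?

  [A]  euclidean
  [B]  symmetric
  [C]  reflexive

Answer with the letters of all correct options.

B, C

(A) not euclidean: u R y and u R z but not y R z.
(B) symmetric: every R-edge is matched by its reverse.
(C) reflexive: each world relates to itself.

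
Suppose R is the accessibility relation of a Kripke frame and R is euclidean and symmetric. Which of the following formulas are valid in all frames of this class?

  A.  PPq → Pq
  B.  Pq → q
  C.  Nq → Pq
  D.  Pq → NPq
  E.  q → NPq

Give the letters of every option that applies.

A, D, E

A symmetric euclidean relation is transitive (uRv and vRw give vRu by symmetry, then uRw by the euclidean condition, applied at v).
(A) PPq → Pq is the dual of axiom 4; it is valid on a frame exactly when R is transitive. Every such R is transitive, so valid.
(B) Pq → q is valid only on frames where every R-edge is a self-loop. Such an R need not be a subset of the identity — not valid.
(C) axiom D: valid iff R is serial. Such an R need not be serial — not valid.
(D) Pq → NPq is axiom 5; it is valid on a frame exactly when R is euclidean. Every such R is euclidean, so valid.
(E) q → NPq is axiom B; it is valid on a frame exactly when R is symmetric. Every such R is symmetric, so valid.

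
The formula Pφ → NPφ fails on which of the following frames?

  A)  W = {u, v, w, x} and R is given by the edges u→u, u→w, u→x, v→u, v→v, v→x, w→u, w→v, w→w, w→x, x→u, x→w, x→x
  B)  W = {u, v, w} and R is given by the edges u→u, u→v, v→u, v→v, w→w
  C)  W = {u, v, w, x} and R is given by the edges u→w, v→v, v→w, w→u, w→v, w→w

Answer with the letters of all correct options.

The schema Pφ → NPφ is axiom 5; it is valid on a frame iff R is euclidean.
(A) R is not euclidean (v R u and v R v but not u R v), so the schema fails here.
(B) R is euclidean (any two R-successors of the same world are R-related), so the schema is valid here.
(C) R is not euclidean (w R u and w R v but not u R v), so the schema fails here.

A, C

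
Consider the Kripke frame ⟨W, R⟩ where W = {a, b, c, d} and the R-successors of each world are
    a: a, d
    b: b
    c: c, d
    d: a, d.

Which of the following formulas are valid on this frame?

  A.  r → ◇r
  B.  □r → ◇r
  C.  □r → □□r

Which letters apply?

A, B

R is reflexive: each world relates to itself.
R is not transitive: c R d and d R a but not c R a.
R is serial: every world has an R-successor.
(A) the dual of axiom T: valid iff R is reflexive. R is reflexive — valid.
(B) □r → ◇r is axiom D, which corresponds to seriality. R is serial — valid.
(C) □r → □□r is axiom 4; it is valid on a frame exactly when R is transitive. R is not transitive, so not valid.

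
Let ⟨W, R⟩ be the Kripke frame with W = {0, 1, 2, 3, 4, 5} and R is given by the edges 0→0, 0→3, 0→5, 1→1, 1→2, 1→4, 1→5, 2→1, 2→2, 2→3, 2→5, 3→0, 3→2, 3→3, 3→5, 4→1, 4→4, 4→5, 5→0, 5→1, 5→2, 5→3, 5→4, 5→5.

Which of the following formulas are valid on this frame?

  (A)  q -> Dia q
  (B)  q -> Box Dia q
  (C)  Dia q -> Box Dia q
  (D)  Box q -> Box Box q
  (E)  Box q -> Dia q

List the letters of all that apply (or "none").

A, B, E

R is reflexive: each world relates to itself.
R is symmetric: every R-edge is matched by its reverse.
R is not transitive: 0 R 3 and 3 R 2 but not 0 R 2.
R is not euclidean: 1 R 2 and 1 R 4 but not 2 R 4.
R is serial: every world has an R-successor.
(A) q -> Dia q (the dual of axiom T) characterises the reflexive frames. R is reflexive — valid.
(B) axiom B: valid iff R is symmetric. R is symmetric — valid.
(C) axiom 5: valid iff R is euclidean. R is not euclidean — not valid.
(D) Box q -> Box Box q is axiom 4; it is valid on a frame exactly when R is transitive. R is not transitive, so not valid.
(E) Box q -> Dia q (axiom D) characterises the serial frames. R is serial — valid.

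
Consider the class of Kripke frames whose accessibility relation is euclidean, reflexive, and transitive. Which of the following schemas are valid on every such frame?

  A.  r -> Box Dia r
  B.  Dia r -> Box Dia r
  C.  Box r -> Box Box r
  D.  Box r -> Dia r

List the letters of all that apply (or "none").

A relation that is euclidean, reflexive, and transitive is also serial and symmetric.
(A) r -> Box Dia r is axiom B; it is valid on a frame exactly when R is symmetric. Every such R is symmetric, so valid.
(B) axiom 5: valid iff R is euclidean. Every such R is euclidean — valid.
(C) axiom 4: valid iff R is transitive. Every such R is transitive — valid.
(D) Box r -> Dia r is axiom D; it is valid on a frame exactly when R is serial. Every such R is serial, so valid.

A, B, C, D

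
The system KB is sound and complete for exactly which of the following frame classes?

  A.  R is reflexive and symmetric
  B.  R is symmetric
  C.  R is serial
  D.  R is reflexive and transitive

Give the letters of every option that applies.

B

(A) this class determines B (= KTB), not KB.
(B) KB is sound and complete for exactly this class.
(C) this class determines D, not KB.
(D) this class determines S4, not KB.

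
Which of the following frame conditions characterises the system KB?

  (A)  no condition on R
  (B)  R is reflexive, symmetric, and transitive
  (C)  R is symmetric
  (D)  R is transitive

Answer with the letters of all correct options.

(A) this class determines K, not KB.
(B) this class determines S5, not KB.
(C) KB is sound and complete for exactly this class.
(D) this class determines K4, not KB.

C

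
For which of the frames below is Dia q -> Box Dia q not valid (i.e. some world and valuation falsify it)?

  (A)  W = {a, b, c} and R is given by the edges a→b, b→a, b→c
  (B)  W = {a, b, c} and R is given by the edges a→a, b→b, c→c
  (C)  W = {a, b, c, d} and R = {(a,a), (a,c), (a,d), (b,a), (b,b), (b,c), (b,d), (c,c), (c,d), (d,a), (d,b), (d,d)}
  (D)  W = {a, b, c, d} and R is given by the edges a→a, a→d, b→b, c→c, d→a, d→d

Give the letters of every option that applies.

A, C

The schema Dia q -> Box Dia q is axiom 5; it is valid on a frame iff R is euclidean.
(A) R is not euclidean (b R a and b R c but not a R c), so the schema fails here.
(B) R is euclidean (any two R-successors of the same world are R-related), so the schema is valid here.
(C) R is not euclidean (a R c and a R a but not c R a), so the schema fails here.
(D) R is euclidean (any two R-successors of the same world are R-related), so the schema is valid here.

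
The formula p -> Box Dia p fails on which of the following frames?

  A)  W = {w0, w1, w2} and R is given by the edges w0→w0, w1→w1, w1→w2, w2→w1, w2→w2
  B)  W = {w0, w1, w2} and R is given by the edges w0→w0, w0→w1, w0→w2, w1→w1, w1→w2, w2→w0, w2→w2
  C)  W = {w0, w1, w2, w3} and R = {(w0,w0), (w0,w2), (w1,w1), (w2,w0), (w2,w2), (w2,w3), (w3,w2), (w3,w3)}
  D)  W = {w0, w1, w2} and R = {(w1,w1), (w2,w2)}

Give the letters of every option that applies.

The schema p -> Box Dia p is axiom B; it is valid on a frame iff R is symmetric.
(A) R is symmetric (every R-edge is matched by its reverse), so the schema is valid here.
(B) R is not symmetric (w0 R w1 but not w1 R w0), so the schema fails here.
(C) R is symmetric (every R-edge is matched by its reverse), so the schema is valid here.
(D) R is symmetric (every R-edge is matched by its reverse), so the schema is valid here.

B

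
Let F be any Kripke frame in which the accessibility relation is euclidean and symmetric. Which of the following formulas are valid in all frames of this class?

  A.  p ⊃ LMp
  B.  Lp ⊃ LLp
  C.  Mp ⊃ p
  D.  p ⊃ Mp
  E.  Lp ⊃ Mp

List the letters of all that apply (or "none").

A, B

A symmetric euclidean relation is transitive (uRv and vRw give vRu by symmetry, then uRw by the euclidean condition, applied at v).
(A) p ⊃ LMp is axiom B; it is valid on a frame exactly when R is symmetric. Every such R is symmetric, so valid.
(B) Lp ⊃ LLp is axiom 4; it is valid on a frame exactly when R is transitive. Every such R is transitive, so valid.
(C) Mp ⊃ p is the converse of T; it holds exactly when R ⊆ identity. Such an R need not be a subset of the identity — not valid.
(D) p ⊃ Mp is the dual of axiom T, which corresponds to reflexivity. Such an R need not be reflexive — not valid.
(E) Lp ⊃ Mp is axiom D, which corresponds to seriality. Such an R need not be serial — not valid.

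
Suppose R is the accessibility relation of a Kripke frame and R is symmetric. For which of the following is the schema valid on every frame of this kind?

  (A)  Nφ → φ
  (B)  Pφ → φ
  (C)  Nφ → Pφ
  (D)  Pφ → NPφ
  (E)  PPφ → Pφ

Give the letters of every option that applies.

none

(A) Nφ → φ (axiom T) characterises the reflexive frames. Such an R need not be reflexive — not valid.
(B) Pφ → φ is the converse of T; it holds exactly when R ⊆ identity. Such an R need not be a subset of the identity — not valid.
(C) axiom D: valid iff R is serial. Such an R need not be serial — not valid.
(D) Pφ → NPφ is axiom 5; it is valid on a frame exactly when R is euclidean. Such an R need not be euclidean, so not valid.
(E) the dual of axiom 4: valid iff R is transitive. Such an R need not be transitive — not valid.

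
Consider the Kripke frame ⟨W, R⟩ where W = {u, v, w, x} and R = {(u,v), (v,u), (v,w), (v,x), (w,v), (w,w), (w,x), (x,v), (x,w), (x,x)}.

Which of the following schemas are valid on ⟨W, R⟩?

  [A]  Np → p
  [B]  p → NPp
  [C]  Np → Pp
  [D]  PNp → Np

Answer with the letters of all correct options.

B, C

R is not reflexive: not u R u.
R is symmetric: every R-edge is matched by its reverse.
R is not euclidean: v R u and v R w but not u R w.
R is serial: every world has an R-successor.
(A) Np → p (axiom T) characterises the reflexive frames. R is not reflexive — not valid.
(B) p → NPp is axiom B; it is valid on a frame exactly when R is symmetric. R is symmetric, so valid.
(C) axiom D: valid iff R is serial. R is serial — valid.
(D) the dual of axiom 5: valid iff R is euclidean. R is not euclidean — not valid.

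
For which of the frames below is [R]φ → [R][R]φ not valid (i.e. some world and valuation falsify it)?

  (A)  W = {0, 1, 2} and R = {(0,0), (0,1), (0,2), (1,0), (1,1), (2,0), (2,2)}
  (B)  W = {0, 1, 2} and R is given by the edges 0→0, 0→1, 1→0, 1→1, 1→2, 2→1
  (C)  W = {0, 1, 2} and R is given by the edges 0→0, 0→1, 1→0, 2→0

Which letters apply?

A, B, C

The schema [R]φ → [R][R]φ is axiom 4; it is valid on a frame iff R is transitive.
(A) R is not transitive (1 R 0 and 0 R 2 but not 1 R 2), so the schema fails here.
(B) R is not transitive (0 R 1 and 1 R 2 but not 0 R 2), so the schema fails here.
(C) R is not transitive (1 R 0 and 0 R 1 but not 1 R 1), so the schema fails here.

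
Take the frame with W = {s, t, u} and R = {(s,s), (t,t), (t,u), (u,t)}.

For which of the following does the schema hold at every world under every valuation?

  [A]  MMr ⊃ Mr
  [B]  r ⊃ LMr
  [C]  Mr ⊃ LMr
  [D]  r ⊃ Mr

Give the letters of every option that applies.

B

R is not reflexive: not u R u.
R is symmetric: every R-edge is matched by its reverse.
R is not transitive: u R t and t R u but not u R u.
R is not euclidean: t R u and t R u but not u R u.
(A) MMr ⊃ Mr (the dual of axiom 4) characterises the transitive frames. R is not transitive — not valid.
(B) axiom B: valid iff R is symmetric. R is symmetric — valid.
(C) Mr ⊃ LMr (axiom 5) characterises the euclidean frames. R is not euclidean — not valid.
(D) r ⊃ Mr is the dual of axiom T; it is valid on a frame exactly when R is reflexive. R is not reflexive, so not valid.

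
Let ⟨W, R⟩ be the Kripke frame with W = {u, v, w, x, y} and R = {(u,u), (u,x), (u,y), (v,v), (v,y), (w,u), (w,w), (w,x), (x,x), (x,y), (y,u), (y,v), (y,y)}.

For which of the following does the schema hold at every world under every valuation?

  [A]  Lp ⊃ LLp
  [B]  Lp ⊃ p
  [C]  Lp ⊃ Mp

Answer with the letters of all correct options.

R is reflexive: each world relates to itself.
R is not transitive: u R y and y R v but not u R v.
R is serial: every world has an R-successor.
(A) Lp ⊃ LLp is axiom 4, which corresponds to transitivity. R is not transitive — not valid.
(B) Lp ⊃ p (axiom T) characterises the reflexive frames. R is reflexive — valid.
(C) Lp ⊃ Mp is axiom D; it is valid on a frame exactly when R is serial. R is serial, so valid.

B, C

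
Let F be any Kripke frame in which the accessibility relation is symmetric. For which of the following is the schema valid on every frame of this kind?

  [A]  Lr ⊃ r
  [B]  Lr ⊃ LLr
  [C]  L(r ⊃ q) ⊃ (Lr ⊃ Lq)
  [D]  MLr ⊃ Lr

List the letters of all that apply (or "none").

C

(A) axiom T: valid iff R is reflexive. Such an R need not be reflexive — not valid.
(B) Lr ⊃ LLr is axiom 4, which corresponds to transitivity. Such an R need not be transitive — not valid.
(C) L(r ⊃ q) ⊃ (Lr ⊃ Lq) is the K axiom; it holds on all frames — valid.
(D) MLr ⊃ Lr is the dual of axiom 5; it is valid on a frame exactly when R is euclidean. Such an R need not be euclidean, so not valid.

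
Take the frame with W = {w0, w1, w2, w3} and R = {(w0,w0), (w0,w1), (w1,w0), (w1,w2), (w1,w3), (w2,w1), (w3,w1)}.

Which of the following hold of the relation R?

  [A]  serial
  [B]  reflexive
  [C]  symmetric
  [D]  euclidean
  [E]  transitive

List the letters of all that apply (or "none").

A, C

(A) serial: every world has an R-successor.
(B) not reflexive: not w1 R w1.
(C) symmetric: every R-edge is matched by its reverse.
(D) not euclidean: w1 R w0 and w1 R w2 but not w0 R w2.
(E) not transitive: w0 R w1 and w1 R w2 but not w0 R w2.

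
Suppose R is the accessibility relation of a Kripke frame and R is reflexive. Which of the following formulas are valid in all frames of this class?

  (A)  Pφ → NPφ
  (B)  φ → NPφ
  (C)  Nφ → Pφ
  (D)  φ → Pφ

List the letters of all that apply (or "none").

A reflexive relation is serial.
(A) Pφ → NPφ (axiom 5) characterises the euclidean frames. Such an R need not be euclidean — not valid.
(B) φ → NPφ is axiom B; it is valid on a frame exactly when R is symmetric. Such an R need not be symmetric, so not valid.
(C) Nφ → Pφ is axiom D; it is valid on a frame exactly when R is serial. Every such R is serial, so valid.
(D) φ → Pφ is the dual of axiom T; it is valid on a frame exactly when R is reflexive. Every such R is reflexive, so valid.

C, D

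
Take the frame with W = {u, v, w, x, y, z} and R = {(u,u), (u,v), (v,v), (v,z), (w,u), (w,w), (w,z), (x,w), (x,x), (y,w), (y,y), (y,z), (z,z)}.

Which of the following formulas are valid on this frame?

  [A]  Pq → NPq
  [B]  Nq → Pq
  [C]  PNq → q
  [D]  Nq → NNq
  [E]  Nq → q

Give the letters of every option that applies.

R is reflexive: each world relates to itself.
R is not symmetric: u R v but not v R u.
R is not transitive: u R v and v R z but not u R z.
R is not euclidean: u R v and u R u but not v R u.
R is serial: every world has an R-successor.
(A) Pq → NPq (axiom 5) characterises the euclidean frames. R is not euclidean — not valid.
(B) Nq → Pq is axiom D; it is valid on a frame exactly when R is serial. R is serial, so valid.
(C) PNq → q (the dual of axiom B) characterises the symmetric frames. R is not symmetric — not valid.
(D) Nq → NNq (axiom 4) characterises the transitive frames. R is not transitive — not valid.
(E) Nq → q is axiom T, which corresponds to reflexivity. R is reflexive — valid.

B, E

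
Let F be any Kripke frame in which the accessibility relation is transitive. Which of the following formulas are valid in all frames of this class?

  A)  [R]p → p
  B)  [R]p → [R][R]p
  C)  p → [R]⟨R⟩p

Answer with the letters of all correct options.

(A) [R]p → p (axiom T) characterises the reflexive frames. Such an R need not be reflexive — not valid.
(B) axiom 4: valid iff R is transitive. Every such R is transitive — valid.
(C) p → [R]⟨R⟩p is axiom B, which corresponds to symmetry. Such an R need not be symmetric — not valid.

B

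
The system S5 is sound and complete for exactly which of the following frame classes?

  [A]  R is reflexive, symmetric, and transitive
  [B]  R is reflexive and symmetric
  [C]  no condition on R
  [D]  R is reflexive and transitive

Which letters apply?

(A) S5 is sound and complete for exactly this class.
(B) this class determines B (= KTB), not S5.
(C) this class determines K, not S5.
(D) this class determines S4, not S5.

A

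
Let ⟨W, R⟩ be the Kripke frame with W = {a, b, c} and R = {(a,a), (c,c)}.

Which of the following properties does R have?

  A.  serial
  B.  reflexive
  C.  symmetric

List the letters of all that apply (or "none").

(A) not serial: b has no R-successor.
(B) not reflexive: not b R b.
(C) symmetric: every R-edge is matched by its reverse.

C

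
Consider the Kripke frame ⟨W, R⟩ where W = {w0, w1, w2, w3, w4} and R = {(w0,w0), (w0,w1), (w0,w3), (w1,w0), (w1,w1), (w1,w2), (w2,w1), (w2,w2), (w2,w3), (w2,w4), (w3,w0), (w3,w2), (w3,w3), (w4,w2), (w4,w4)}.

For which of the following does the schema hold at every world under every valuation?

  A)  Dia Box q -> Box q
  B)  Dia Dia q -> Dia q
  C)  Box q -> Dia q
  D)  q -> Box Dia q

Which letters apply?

R is symmetric: every R-edge is matched by its reverse.
R is not transitive: w0 R w1 and w1 R w2 but not w0 R w2.
R is not euclidean: w0 R w1 and w0 R w3 but not w1 R w3.
R is serial: every world has an R-successor.
(A) Dia Box q -> Box q (the dual of axiom 5) characterises the euclidean frames. R is not euclidean — not valid.
(B) Dia Dia q -> Dia q is the dual of axiom 4, which corresponds to transitivity. R is not transitive — not valid.
(C) axiom D: valid iff R is serial. R is serial — valid.
(D) axiom B: valid iff R is symmetric. R is symmetric — valid.

C, D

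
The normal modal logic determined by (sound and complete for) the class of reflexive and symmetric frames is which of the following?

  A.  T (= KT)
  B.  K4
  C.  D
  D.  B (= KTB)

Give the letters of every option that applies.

D

(A) T (= KT) is determined by the class of reflexive frames.
(B) K4 is determined by the class of transitive frames.
(C) D is determined by the class of serial frames.
(D) B (= KTB) is determined by exactly this class.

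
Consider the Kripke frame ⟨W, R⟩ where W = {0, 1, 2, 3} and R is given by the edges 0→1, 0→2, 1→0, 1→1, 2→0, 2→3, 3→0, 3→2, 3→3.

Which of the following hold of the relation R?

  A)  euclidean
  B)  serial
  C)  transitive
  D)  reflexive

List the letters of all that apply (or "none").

B

(A) not euclidean: 0 R 1 and 0 R 2 but not 1 R 2.
(B) serial: every world has an R-successor.
(C) not transitive: 0 R 1 and 1 R 0 but not 0 R 0.
(D) not reflexive: not 0 R 0.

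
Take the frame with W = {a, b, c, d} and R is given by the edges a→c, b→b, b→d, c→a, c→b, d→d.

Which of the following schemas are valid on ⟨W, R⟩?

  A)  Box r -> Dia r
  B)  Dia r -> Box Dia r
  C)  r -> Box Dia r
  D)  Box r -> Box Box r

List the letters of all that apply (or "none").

R is not symmetric: b R d but not d R b.
R is not transitive: a R c and c R a but not a R a.
R is not euclidean: b R d and b R b but not d R b.
R is serial: every world has an R-successor.
(A) Box r -> Dia r (axiom D) characterises the serial frames. R is serial — valid.
(B) Dia r -> Box Dia r (axiom 5) characterises the euclidean frames. R is not euclidean — not valid.
(C) r -> Box Dia r is axiom B; it is valid on a frame exactly when R is symmetric. R is not symmetric, so not valid.
(D) Box r -> Box Box r is axiom 4; it is valid on a frame exactly when R is transitive. R is not transitive, so not valid.

A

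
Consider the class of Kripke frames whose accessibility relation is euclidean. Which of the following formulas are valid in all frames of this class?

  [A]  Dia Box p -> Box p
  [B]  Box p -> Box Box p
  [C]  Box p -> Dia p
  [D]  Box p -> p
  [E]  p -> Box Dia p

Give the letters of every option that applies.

A

(A) Dia Box p -> Box p is the dual of axiom 5, which corresponds to the euclidean property. Every such R is euclidean — valid.
(B) Box p -> Box Box p is axiom 4, which corresponds to transitivity. Such an R need not be transitive — not valid.
(C) Box p -> Dia p is axiom D; it is valid on a frame exactly when R is serial. Such an R need not be serial, so not valid.
(D) Box p -> p is axiom T; it is valid on a frame exactly when R is reflexive. Such an R need not be reflexive, so not valid.
(E) p -> Box Dia p is axiom B, which corresponds to symmetry. Such an R need not be symmetric — not valid.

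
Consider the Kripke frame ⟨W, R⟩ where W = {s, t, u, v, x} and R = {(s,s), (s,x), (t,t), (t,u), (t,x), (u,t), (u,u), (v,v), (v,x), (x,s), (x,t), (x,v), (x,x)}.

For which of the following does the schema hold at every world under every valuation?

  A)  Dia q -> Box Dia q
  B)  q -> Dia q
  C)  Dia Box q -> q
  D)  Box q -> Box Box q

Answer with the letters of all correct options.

B, C

R is reflexive: each world relates to itself.
R is symmetric: every R-edge is matched by its reverse.
R is not transitive: s R x and x R t but not s R t.
R is not euclidean: t R u and t R x but not u R x.
(A) Dia q -> Box Dia q is axiom 5; it is valid on a frame exactly when R is euclidean. R is not euclidean, so not valid.
(B) q -> Dia q (the dual of axiom T) characterises the reflexive frames. R is reflexive — valid.
(C) Dia Box q -> q is the dual of axiom B, which corresponds to symmetry. R is symmetric — valid.
(D) Box q -> Box Box q is axiom 4; it is valid on a frame exactly when R is transitive. R is not transitive, so not valid.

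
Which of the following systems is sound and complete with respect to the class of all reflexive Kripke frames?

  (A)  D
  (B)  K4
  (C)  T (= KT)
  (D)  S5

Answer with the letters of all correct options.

(A) D is determined by the class of serial frames.
(B) K4 is determined by the class of transitive frames.
(C) T (= KT) is determined by exactly this class.
(D) S5 is determined by the class of reflexive, symmetric, and transitive frames.

C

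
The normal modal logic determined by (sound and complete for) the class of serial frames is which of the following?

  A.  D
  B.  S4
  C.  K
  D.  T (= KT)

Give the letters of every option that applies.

(A) D is determined by exactly this class.
(B) S4 is determined by the class of reflexive and transitive frames.
(C) K is determined by the class of arbitrary frames.
(D) T (= KT) is determined by the class of reflexive frames.

A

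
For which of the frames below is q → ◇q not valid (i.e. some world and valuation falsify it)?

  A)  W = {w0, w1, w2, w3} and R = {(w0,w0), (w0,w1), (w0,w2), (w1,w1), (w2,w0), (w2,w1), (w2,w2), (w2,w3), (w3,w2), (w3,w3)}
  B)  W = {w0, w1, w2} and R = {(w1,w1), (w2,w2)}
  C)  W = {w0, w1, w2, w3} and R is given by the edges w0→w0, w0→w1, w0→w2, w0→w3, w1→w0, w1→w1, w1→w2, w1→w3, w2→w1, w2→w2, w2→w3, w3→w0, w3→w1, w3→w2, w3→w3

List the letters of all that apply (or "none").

The schema q → ◇q is the dual of axiom T; it is valid on a frame iff R is reflexive.
(A) R is reflexive (each world relates to itself), so the schema is valid here.
(B) R is not reflexive (not w0 R w0), so the schema fails here.
(C) R is reflexive (each world relates to itself), so the schema is valid here.

B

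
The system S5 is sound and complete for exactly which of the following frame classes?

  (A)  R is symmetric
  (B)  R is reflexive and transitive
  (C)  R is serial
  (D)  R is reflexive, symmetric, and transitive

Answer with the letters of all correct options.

(A) this class determines KB, not S5.
(B) this class determines S4, not S5.
(C) this class determines D, not S5.
(D) S5 is sound and complete for exactly this class.

D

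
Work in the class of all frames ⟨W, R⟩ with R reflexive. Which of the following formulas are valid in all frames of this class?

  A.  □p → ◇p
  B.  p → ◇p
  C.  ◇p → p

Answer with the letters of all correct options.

A reflexive relation is serial.
(A) □p → ◇p is axiom D; it is valid on a frame exactly when R is serial. Every such R is serial, so valid.
(B) p → ◇p is the dual of axiom T; it is valid on a frame exactly when R is reflexive. Every such R is reflexive, so valid.
(C) ◇p → p is the converse of T; it holds exactly when R ⊆ identity. Such an R need not be a subset of the identity — not valid.

A, B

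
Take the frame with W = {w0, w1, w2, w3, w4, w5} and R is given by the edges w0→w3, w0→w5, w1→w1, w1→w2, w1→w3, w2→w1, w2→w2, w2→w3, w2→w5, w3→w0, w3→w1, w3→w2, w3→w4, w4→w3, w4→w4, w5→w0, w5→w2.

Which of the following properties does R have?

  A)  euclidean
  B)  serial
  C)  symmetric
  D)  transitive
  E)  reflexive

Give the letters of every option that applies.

B, C

(A) not euclidean: w0 R w3 and w0 R w5 but not w3 R w5.
(B) serial: every world has an R-successor.
(C) symmetric: every R-edge is matched by its reverse.
(D) not transitive: w0 R w3 and w3 R w0 but not w0 R w0.
(E) not reflexive: not w0 R w0.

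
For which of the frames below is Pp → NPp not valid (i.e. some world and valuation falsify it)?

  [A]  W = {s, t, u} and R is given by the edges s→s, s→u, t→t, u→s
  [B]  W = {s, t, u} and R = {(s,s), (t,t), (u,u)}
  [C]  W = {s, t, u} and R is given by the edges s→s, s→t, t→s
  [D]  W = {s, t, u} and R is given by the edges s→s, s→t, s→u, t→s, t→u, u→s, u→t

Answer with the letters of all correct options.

The schema Pp → NPp is axiom 5; it is valid on a frame iff R is euclidean.
(A) R is not euclidean (s R u and s R u but not u R u), so the schema fails here.
(B) R is euclidean (any two R-successors of the same world are R-related), so the schema is valid here.
(C) R is not euclidean (s R t and s R t but not t R t), so the schema fails here.
(D) R is not euclidean (s R t and s R t but not t R t), so the schema fails here.

A, C, D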